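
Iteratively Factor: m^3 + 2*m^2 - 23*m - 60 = (m + 4)*(m^2 - 2*m - 15) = (m - 5)*(m + 4)*(m + 3)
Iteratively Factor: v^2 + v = (v)*(v + 1)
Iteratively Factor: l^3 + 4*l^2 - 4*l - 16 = (l - 2)*(l^2 + 6*l + 8) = (l - 2)*(l + 2)*(l + 4)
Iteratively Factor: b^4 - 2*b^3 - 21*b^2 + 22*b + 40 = (b + 4)*(b^3 - 6*b^2 + 3*b + 10) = (b + 1)*(b + 4)*(b^2 - 7*b + 10) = (b - 5)*(b + 1)*(b + 4)*(b - 2)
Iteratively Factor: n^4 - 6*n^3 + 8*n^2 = (n)*(n^3 - 6*n^2 + 8*n) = n*(n - 2)*(n^2 - 4*n) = n*(n - 4)*(n - 2)*(n)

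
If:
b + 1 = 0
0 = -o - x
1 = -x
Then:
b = -1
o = 1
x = -1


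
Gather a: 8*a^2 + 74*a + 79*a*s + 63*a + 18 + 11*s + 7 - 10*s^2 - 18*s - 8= 8*a^2 + a*(79*s + 137) - 10*s^2 - 7*s + 17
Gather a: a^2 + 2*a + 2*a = a^2 + 4*a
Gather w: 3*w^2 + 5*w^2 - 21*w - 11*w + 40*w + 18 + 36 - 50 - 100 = 8*w^2 + 8*w - 96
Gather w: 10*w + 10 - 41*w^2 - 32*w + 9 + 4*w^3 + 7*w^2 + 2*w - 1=4*w^3 - 34*w^2 - 20*w + 18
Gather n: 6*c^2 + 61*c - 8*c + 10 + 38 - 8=6*c^2 + 53*c + 40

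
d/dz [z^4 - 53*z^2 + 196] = 4*z^3 - 106*z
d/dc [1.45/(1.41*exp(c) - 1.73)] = -2.0445*exp(c)/(1.41*exp(c) - 1.73)^2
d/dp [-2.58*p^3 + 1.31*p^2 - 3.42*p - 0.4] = -7.74*p^2 + 2.62*p - 3.42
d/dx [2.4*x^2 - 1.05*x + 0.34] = 4.8*x - 1.05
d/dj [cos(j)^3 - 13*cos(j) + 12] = (13 - 3*cos(j)^2)*sin(j)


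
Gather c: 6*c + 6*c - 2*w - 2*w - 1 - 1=12*c - 4*w - 2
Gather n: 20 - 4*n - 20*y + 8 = -4*n - 20*y + 28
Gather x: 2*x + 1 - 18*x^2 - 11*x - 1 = -18*x^2 - 9*x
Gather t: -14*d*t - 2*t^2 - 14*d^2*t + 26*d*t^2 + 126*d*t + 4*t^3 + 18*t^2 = 4*t^3 + t^2*(26*d + 16) + t*(-14*d^2 + 112*d)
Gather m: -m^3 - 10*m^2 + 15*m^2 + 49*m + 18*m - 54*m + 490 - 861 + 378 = -m^3 + 5*m^2 + 13*m + 7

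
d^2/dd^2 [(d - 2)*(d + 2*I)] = 2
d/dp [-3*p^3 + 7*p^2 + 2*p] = -9*p^2 + 14*p + 2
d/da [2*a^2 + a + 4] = 4*a + 1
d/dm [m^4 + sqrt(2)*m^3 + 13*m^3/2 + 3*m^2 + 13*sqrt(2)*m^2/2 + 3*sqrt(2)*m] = 4*m^3 + 3*sqrt(2)*m^2 + 39*m^2/2 + 6*m + 13*sqrt(2)*m + 3*sqrt(2)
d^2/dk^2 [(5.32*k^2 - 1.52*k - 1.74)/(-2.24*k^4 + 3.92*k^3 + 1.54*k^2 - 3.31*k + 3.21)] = (-160.161792*k^8 + 371.80416*k^7 - 239.138816*k^6 + 123.658752000001*k^5 - 1131.993408*k^4 + 1367.871568*k^3 - 32.290272*k^2 - 229.669272*k - 56.411124)/(11.239424*k^12 - 59.006976*k^11 + 80.080896*k^10 + 70.723072*k^9 - 277.761792*k^8 + 225.307488*k^7 + 108.32444*k^6 - 364.36386*k^5 + 245.690214*k^4 + 13.264399*k^3 - 153.112185*k^2 + 102.319713*k - 33.076161)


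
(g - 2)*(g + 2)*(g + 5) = g^3 + 5*g^2 - 4*g - 20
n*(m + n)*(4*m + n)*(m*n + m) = 4*m^3*n^2 + 4*m^3*n + 5*m^2*n^3 + 5*m^2*n^2 + m*n^4 + m*n^3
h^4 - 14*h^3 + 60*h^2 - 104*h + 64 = (h - 8)*(h - 2)^3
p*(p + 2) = p^2 + 2*p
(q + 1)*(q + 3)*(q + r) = q^3 + q^2*r + 4*q^2 + 4*q*r + 3*q + 3*r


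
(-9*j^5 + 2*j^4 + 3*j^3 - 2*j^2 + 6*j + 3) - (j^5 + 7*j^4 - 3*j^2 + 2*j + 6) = -10*j^5 - 5*j^4 + 3*j^3 + j^2 + 4*j - 3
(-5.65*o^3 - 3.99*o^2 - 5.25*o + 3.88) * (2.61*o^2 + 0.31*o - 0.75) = -14.7465*o^5 - 12.1654*o^4 - 10.7019*o^3 + 11.4918*o^2 + 5.1403*o - 2.91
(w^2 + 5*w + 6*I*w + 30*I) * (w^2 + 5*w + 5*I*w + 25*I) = w^4 + 10*w^3 + 11*I*w^3 - 5*w^2 + 110*I*w^2 - 300*w + 275*I*w - 750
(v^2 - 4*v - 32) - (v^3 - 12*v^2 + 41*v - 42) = -v^3 + 13*v^2 - 45*v + 10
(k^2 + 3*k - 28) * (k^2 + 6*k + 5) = k^4 + 9*k^3 - 5*k^2 - 153*k - 140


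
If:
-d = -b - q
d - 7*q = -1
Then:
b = 6*q - 1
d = 7*q - 1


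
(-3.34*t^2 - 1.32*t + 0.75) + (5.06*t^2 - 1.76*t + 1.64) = 1.72*t^2 - 3.08*t + 2.39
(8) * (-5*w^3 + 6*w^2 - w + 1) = -40*w^3 + 48*w^2 - 8*w + 8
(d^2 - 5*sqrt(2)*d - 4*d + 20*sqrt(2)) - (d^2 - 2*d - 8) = -5*sqrt(2)*d - 2*d + 8 + 20*sqrt(2)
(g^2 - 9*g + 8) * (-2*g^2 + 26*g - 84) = -2*g^4 + 44*g^3 - 334*g^2 + 964*g - 672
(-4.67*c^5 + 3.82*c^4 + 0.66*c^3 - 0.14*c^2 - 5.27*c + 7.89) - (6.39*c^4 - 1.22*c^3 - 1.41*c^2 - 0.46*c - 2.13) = -4.67*c^5 - 2.57*c^4 + 1.88*c^3 + 1.27*c^2 - 4.81*c + 10.02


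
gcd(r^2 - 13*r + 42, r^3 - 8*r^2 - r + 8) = 1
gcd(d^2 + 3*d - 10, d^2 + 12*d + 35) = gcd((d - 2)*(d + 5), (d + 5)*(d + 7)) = d + 5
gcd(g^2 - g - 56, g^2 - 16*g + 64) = g - 8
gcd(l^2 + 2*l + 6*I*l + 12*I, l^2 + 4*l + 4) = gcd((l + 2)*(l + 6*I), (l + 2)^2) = l + 2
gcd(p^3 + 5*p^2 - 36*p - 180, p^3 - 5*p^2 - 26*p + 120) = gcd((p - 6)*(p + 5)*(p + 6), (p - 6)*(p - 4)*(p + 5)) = p^2 - p - 30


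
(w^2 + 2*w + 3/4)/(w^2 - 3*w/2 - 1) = (w + 3/2)/(w - 2)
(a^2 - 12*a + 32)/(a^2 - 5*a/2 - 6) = 2*(a - 8)/(2*a + 3)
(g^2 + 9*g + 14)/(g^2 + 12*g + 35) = (g + 2)/(g + 5)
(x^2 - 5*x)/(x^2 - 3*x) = (x - 5)/(x - 3)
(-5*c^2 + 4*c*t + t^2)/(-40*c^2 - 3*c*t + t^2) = (-c + t)/(-8*c + t)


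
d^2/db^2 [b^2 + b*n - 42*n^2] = 2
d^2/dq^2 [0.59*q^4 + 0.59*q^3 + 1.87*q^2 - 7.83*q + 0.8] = 7.08*q^2 + 3.54*q + 3.74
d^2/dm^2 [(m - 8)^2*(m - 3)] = 6*m - 38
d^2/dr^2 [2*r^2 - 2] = 4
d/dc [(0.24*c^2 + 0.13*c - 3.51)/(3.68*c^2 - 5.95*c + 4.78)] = (-1.9064*c^2 + 28.128*c - 20.2631)/(13.5424*c^4 - 43.792*c^3 + 70.5833*c^2 - 56.882*c + 22.8484)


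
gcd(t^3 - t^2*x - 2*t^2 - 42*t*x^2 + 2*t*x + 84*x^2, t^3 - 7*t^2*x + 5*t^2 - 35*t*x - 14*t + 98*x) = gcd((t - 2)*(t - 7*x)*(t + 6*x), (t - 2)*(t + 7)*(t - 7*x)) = -t^2 + 7*t*x + 2*t - 14*x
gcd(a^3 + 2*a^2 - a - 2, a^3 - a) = a^2 - 1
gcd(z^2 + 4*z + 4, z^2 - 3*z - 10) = z + 2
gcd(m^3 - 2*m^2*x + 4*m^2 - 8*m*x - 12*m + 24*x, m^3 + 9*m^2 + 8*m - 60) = m^2 + 4*m - 12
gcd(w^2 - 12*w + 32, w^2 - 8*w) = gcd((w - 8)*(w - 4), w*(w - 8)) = w - 8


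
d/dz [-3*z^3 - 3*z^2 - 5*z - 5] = -9*z^2 - 6*z - 5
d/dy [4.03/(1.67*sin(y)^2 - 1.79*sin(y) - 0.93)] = (7.2137 - 13.4602*sin(y))*cos(y)/(-1.67*sin(y)^2 + 1.79*sin(y) + 0.93)^2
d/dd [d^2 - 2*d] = 2*d - 2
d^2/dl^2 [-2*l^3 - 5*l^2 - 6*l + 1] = -12*l - 10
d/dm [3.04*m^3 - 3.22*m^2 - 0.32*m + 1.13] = 9.12*m^2 - 6.44*m - 0.32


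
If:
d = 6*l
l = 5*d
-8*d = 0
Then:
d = 0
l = 0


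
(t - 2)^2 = t^2 - 4*t + 4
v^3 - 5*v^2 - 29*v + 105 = (v - 7)*(v - 3)*(v + 5)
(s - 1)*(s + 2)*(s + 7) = s^3 + 8*s^2 + 5*s - 14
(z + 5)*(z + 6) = z^2 + 11*z + 30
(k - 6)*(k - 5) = k^2 - 11*k + 30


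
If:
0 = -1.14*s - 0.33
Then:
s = -0.29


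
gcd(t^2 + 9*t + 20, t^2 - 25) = t + 5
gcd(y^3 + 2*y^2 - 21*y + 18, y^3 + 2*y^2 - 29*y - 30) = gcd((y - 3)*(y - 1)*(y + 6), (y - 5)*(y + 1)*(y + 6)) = y + 6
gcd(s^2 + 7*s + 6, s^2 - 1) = s + 1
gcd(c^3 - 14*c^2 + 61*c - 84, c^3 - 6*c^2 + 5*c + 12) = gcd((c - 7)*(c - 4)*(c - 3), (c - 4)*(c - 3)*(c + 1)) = c^2 - 7*c + 12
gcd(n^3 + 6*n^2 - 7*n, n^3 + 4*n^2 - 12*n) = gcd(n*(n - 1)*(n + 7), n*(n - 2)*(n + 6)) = n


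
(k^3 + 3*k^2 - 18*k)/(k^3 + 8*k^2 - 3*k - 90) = k/(k + 5)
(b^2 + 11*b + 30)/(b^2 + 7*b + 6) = (b + 5)/(b + 1)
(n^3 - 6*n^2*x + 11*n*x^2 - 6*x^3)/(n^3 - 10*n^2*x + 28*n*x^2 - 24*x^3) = (n^2 - 4*n*x + 3*x^2)/(n^2 - 8*n*x + 12*x^2)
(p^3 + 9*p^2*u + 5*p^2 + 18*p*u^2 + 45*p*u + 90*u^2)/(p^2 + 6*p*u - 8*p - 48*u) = (p^2 + 3*p*u + 5*p + 15*u)/(p - 8)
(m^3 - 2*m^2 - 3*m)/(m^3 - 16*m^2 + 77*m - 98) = m*(m^2 - 2*m - 3)/(m^3 - 16*m^2 + 77*m - 98)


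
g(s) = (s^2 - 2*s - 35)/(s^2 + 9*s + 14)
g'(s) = (-2*s - 9)*(s^2 - 2*s - 35)/(s^2 + 9*s + 14)^2 + (2*s - 2)/(s^2 + 9*s + 14)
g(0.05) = -2.43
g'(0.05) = 1.40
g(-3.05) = 4.73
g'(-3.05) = 5.26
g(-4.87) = 0.25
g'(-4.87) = 1.89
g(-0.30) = -3.01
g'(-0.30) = 1.99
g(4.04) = -0.40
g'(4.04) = 0.19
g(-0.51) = -3.49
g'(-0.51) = 2.57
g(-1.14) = -6.23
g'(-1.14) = 7.46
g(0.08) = -2.39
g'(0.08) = 1.36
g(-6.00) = -3.25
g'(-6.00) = 5.94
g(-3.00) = 5.00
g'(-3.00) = 5.75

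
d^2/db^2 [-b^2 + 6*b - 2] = -2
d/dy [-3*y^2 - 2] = -6*y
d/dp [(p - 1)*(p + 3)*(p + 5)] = 3*p^2 + 14*p + 7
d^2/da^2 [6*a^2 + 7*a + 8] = 12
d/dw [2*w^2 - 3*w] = 4*w - 3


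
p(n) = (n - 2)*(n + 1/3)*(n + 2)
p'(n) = (n - 2)*(n + 1/3) + (n - 2)*(n + 2) + (n + 1/3)*(n + 2)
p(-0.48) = 0.55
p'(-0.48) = -3.63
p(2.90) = 14.26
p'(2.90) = 23.16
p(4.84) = 100.50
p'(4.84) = 69.50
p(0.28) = -2.41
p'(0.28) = -3.58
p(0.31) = -2.51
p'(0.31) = -3.51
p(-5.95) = -176.38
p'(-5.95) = 98.24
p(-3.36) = -22.06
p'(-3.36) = 27.63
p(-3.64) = -30.59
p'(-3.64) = 33.32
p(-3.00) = -13.33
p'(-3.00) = 21.00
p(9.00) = 718.67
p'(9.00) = 245.00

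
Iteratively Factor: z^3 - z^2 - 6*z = (z)*(z^2 - z - 6) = z*(z - 3)*(z + 2)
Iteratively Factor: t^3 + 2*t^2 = (t)*(t^2 + 2*t) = t*(t + 2)*(t)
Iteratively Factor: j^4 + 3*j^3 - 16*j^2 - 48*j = (j - 4)*(j^3 + 7*j^2 + 12*j) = (j - 4)*(j + 4)*(j^2 + 3*j) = (j - 4)*(j + 3)*(j + 4)*(j)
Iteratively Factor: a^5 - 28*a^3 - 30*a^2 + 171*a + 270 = (a + 3)*(a^4 - 3*a^3 - 19*a^2 + 27*a + 90) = (a + 2)*(a + 3)*(a^3 - 5*a^2 - 9*a + 45) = (a - 5)*(a + 2)*(a + 3)*(a^2 - 9) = (a - 5)*(a + 2)*(a + 3)^2*(a - 3)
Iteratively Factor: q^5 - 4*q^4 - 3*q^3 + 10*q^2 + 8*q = (q + 1)*(q^4 - 5*q^3 + 2*q^2 + 8*q) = (q - 4)*(q + 1)*(q^3 - q^2 - 2*q) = q*(q - 4)*(q + 1)*(q^2 - q - 2) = q*(q - 4)*(q - 2)*(q + 1)*(q + 1)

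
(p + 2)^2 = p^2 + 4*p + 4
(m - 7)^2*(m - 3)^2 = m^4 - 20*m^3 + 142*m^2 - 420*m + 441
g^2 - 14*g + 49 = (g - 7)^2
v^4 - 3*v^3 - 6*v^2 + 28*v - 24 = (v - 2)^3*(v + 3)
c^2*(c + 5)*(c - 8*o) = c^4 - 8*c^3*o + 5*c^3 - 40*c^2*o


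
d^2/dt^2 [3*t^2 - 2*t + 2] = 6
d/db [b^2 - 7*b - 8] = 2*b - 7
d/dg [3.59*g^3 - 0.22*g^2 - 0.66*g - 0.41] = 10.77*g^2 - 0.44*g - 0.66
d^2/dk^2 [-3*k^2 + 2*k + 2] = -6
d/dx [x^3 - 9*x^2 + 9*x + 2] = 3*x^2 - 18*x + 9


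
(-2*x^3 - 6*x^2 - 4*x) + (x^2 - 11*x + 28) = -2*x^3 - 5*x^2 - 15*x + 28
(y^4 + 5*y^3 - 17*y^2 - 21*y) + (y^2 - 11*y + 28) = y^4 + 5*y^3 - 16*y^2 - 32*y + 28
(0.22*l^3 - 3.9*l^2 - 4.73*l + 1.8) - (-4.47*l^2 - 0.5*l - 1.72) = 0.22*l^3 + 0.57*l^2 - 4.23*l + 3.52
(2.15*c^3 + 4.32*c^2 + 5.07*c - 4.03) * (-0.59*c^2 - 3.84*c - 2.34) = -1.2685*c^5 - 10.8048*c^4 - 24.6111*c^3 - 27.1999*c^2 + 3.6114*c + 9.4302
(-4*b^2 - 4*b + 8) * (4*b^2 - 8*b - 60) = -16*b^4 + 16*b^3 + 304*b^2 + 176*b - 480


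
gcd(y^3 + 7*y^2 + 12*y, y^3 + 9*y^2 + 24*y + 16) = y + 4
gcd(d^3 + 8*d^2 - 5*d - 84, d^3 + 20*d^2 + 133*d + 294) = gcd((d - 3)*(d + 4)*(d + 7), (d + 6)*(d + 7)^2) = d + 7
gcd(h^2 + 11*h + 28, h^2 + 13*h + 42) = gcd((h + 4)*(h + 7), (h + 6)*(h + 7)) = h + 7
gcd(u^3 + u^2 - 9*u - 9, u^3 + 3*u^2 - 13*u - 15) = u^2 - 2*u - 3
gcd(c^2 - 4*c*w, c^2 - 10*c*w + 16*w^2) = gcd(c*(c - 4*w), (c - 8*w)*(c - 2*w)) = 1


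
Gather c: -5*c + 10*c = 5*c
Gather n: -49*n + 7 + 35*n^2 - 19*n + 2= 35*n^2 - 68*n + 9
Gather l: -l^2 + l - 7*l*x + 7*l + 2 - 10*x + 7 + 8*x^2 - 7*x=-l^2 + l*(8 - 7*x) + 8*x^2 - 17*x + 9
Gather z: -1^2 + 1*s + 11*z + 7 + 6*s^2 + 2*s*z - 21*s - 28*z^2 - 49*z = 6*s^2 - 20*s - 28*z^2 + z*(2*s - 38) + 6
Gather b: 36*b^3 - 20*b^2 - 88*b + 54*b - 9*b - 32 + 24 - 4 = 36*b^3 - 20*b^2 - 43*b - 12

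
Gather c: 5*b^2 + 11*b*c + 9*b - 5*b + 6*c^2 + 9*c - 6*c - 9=5*b^2 + 4*b + 6*c^2 + c*(11*b + 3) - 9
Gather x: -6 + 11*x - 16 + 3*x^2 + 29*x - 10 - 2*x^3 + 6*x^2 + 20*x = -2*x^3 + 9*x^2 + 60*x - 32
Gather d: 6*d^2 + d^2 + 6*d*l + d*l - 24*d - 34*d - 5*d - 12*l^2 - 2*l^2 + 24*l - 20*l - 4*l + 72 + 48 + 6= 7*d^2 + d*(7*l - 63) - 14*l^2 + 126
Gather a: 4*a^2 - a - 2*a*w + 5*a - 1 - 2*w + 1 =4*a^2 + a*(4 - 2*w) - 2*w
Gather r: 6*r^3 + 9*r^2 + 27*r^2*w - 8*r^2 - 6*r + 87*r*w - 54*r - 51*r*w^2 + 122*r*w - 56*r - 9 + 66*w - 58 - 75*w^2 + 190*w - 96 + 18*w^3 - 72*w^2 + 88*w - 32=6*r^3 + r^2*(27*w + 1) + r*(-51*w^2 + 209*w - 116) + 18*w^3 - 147*w^2 + 344*w - 195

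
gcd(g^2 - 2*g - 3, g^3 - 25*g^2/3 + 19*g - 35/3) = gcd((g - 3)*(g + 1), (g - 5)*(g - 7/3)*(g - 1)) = 1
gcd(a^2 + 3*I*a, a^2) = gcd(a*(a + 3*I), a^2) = a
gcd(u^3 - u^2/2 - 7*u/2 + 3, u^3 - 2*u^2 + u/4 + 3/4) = u^2 - 5*u/2 + 3/2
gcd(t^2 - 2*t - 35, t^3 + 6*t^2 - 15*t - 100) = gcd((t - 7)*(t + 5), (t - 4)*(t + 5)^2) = t + 5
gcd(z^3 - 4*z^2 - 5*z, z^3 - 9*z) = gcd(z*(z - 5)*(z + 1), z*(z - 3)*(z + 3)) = z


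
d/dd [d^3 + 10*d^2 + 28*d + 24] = 3*d^2 + 20*d + 28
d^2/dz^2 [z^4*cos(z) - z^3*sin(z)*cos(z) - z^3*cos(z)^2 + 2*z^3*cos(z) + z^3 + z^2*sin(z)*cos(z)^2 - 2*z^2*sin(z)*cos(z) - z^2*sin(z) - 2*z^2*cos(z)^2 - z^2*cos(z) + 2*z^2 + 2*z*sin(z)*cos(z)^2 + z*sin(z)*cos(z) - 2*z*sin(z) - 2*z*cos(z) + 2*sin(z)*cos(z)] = -z^4*cos(z) - 8*z^3*sin(z) + 2*sqrt(2)*z^3*sin(2*z + pi/4) - 2*z^3*cos(z) - 45*z^2*sin(z)/4 + 10*z^2*sin(2*z) - 9*z^2*sin(3*z)/4 + 13*z^2*cos(z) - 2*z^2*cos(2*z) + 11*z*sin(z)/2 + 3*z*sin(2*z) - 9*z*sin(3*z)/2 + 11*z*cos(z) - 11*z*cos(2*z) + 3*z*cos(3*z) + 3*z + 5*sin(z)/2 - 6*sin(2*z) + sin(3*z)/2 - 5*cos(z) + 3*cos(3*z) + 2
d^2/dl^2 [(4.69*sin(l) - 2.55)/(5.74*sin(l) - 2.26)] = (8.5265128291212e-14*sin(l)^3 + 23.175824*sin(l)^2 + 9.12497599999994*sin(l) - 46.351648)/(189.119224*sin(l)^3 - 223.384728*sin(l)^2 + 87.952872*sin(l) - 11.543176)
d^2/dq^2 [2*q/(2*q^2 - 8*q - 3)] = 8*(-8*q*(q - 2)^2 + (4 - 3*q)*(-2*q^2 + 8*q + 3))/(-2*q^2 + 8*q + 3)^3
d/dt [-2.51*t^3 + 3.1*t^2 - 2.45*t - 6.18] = -7.53*t^2 + 6.2*t - 2.45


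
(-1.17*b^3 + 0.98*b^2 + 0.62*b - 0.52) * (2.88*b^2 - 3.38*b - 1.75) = -3.3696*b^5 + 6.777*b^4 + 0.5207*b^3 - 5.3082*b^2 + 0.6726*b + 0.91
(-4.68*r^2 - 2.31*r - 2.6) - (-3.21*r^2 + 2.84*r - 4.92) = -1.47*r^2 - 5.15*r + 2.32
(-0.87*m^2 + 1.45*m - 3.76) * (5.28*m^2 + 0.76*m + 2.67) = -4.5936*m^4 + 6.9948*m^3 - 21.0737*m^2 + 1.0139*m - 10.0392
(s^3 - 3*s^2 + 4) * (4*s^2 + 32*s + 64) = 4*s^5 + 20*s^4 - 32*s^3 - 176*s^2 + 128*s + 256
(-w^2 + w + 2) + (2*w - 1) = -w^2 + 3*w + 1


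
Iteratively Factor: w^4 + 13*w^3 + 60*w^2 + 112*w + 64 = (w + 4)*(w^3 + 9*w^2 + 24*w + 16) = (w + 4)^2*(w^2 + 5*w + 4) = (w + 1)*(w + 4)^2*(w + 4)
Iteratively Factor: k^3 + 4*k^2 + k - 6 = (k + 2)*(k^2 + 2*k - 3) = (k + 2)*(k + 3)*(k - 1)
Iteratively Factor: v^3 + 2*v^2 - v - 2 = (v + 2)*(v^2 - 1) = (v + 1)*(v + 2)*(v - 1)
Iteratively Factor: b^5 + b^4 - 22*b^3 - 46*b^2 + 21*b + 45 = (b - 5)*(b^4 + 6*b^3 + 8*b^2 - 6*b - 9) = (b - 5)*(b + 3)*(b^3 + 3*b^2 - b - 3) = (b - 5)*(b + 3)^2*(b^2 - 1) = (b - 5)*(b + 1)*(b + 3)^2*(b - 1)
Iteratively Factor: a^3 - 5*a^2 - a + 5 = (a + 1)*(a^2 - 6*a + 5) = (a - 5)*(a + 1)*(a - 1)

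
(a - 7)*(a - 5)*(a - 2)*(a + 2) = a^4 - 12*a^3 + 31*a^2 + 48*a - 140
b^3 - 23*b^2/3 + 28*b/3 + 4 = (b - 6)*(b - 2)*(b + 1/3)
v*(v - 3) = v^2 - 3*v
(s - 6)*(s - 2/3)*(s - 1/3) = s^3 - 7*s^2 + 56*s/9 - 4/3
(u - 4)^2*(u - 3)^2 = u^4 - 14*u^3 + 73*u^2 - 168*u + 144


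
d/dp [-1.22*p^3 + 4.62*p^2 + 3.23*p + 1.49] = -3.66*p^2 + 9.24*p + 3.23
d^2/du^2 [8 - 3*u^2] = -6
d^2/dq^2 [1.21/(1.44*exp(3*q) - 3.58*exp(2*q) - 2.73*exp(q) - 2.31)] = ((-15.6816*exp(2*q) + 17.3272*exp(q) + 3.3033)*(-1.44*exp(3*q) + 3.58*exp(2*q) + 2.73*exp(q) + 2.31) - 1.21*(-8.64*exp(2*q) + 14.32*exp(q) + 5.46)*(-4.32*exp(2*q) + 7.16*exp(q) + 2.73)*exp(q))*exp(q)/(-1.44*exp(3*q) + 3.58*exp(2*q) + 2.73*exp(q) + 2.31)^3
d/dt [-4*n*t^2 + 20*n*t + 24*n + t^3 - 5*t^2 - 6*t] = -8*n*t + 20*n + 3*t^2 - 10*t - 6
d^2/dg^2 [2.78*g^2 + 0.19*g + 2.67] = 5.56000000000000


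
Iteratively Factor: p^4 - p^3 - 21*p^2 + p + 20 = (p + 4)*(p^3 - 5*p^2 - p + 5) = (p - 5)*(p + 4)*(p^2 - 1) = (p - 5)*(p - 1)*(p + 4)*(p + 1)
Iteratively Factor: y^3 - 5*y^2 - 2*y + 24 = (y + 2)*(y^2 - 7*y + 12) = (y - 4)*(y + 2)*(y - 3)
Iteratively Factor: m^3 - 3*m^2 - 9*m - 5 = (m + 1)*(m^2 - 4*m - 5) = (m - 5)*(m + 1)*(m + 1)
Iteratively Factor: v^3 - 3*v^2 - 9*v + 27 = (v + 3)*(v^2 - 6*v + 9) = (v - 3)*(v + 3)*(v - 3)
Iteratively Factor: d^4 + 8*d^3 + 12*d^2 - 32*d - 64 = (d - 2)*(d^3 + 10*d^2 + 32*d + 32) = (d - 2)*(d + 4)*(d^2 + 6*d + 8) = (d - 2)*(d + 2)*(d + 4)*(d + 4)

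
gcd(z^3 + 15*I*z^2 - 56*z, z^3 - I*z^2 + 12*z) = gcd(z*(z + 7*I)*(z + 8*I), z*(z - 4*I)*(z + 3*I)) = z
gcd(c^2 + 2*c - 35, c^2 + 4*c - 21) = c + 7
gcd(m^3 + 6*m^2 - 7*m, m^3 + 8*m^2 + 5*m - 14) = m^2 + 6*m - 7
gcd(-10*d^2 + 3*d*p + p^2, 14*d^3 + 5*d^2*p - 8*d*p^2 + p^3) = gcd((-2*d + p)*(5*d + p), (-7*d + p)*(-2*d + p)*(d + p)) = -2*d + p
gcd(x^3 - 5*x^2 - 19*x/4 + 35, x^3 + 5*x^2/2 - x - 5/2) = x + 5/2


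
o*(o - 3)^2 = o^3 - 6*o^2 + 9*o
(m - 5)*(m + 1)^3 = m^4 - 2*m^3 - 12*m^2 - 14*m - 5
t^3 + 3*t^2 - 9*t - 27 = (t - 3)*(t + 3)^2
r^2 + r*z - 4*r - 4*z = (r - 4)*(r + z)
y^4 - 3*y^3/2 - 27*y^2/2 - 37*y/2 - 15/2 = (y - 5)*(y + 1)^2*(y + 3/2)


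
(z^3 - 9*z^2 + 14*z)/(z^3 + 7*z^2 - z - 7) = z*(z^2 - 9*z + 14)/(z^3 + 7*z^2 - z - 7)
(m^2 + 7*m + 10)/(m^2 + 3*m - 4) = (m^2 + 7*m + 10)/(m^2 + 3*m - 4)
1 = 1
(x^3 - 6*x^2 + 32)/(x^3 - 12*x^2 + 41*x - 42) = (x^3 - 6*x^2 + 32)/(x^3 - 12*x^2 + 41*x - 42)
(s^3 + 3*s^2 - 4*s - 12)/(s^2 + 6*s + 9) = (s^2 - 4)/(s + 3)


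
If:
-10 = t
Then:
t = -10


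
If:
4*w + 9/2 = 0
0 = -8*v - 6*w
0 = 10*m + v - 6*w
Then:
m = -243/320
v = 27/32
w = -9/8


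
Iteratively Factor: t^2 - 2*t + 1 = (t - 1)*(t - 1)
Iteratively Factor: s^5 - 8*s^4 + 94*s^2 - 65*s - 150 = (s - 2)*(s^4 - 6*s^3 - 12*s^2 + 70*s + 75) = (s - 2)*(s + 3)*(s^3 - 9*s^2 + 15*s + 25) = (s - 5)*(s - 2)*(s + 3)*(s^2 - 4*s - 5) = (s - 5)*(s - 2)*(s + 1)*(s + 3)*(s - 5)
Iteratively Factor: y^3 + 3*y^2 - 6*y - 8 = (y - 2)*(y^2 + 5*y + 4) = (y - 2)*(y + 1)*(y + 4)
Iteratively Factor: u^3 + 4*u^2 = (u + 4)*(u^2) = u*(u + 4)*(u)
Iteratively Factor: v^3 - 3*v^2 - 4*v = (v - 4)*(v^2 + v) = v*(v - 4)*(v + 1)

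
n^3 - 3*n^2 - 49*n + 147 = (n - 7)*(n - 3)*(n + 7)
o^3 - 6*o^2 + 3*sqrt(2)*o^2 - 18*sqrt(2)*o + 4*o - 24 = (o - 6)*(o + sqrt(2))*(o + 2*sqrt(2))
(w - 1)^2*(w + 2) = w^3 - 3*w + 2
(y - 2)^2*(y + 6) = y^3 + 2*y^2 - 20*y + 24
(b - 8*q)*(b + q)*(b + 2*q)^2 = b^4 - 3*b^3*q - 32*b^2*q^2 - 60*b*q^3 - 32*q^4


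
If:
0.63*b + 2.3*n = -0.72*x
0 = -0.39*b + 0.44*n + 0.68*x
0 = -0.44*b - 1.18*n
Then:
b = 0.00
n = 0.00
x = 0.00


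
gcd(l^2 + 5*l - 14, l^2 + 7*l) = l + 7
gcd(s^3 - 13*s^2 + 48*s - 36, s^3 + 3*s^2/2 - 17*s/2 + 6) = s - 1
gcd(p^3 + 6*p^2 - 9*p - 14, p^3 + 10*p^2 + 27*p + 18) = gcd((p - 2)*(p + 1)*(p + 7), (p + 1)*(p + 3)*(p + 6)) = p + 1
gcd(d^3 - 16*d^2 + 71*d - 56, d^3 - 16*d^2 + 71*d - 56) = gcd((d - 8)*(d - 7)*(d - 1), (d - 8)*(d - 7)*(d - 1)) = d^3 - 16*d^2 + 71*d - 56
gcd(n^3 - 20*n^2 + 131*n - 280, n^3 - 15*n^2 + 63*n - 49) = n - 7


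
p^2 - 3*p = p*(p - 3)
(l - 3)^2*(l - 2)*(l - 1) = l^4 - 9*l^3 + 29*l^2 - 39*l + 18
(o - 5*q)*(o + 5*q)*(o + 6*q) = o^3 + 6*o^2*q - 25*o*q^2 - 150*q^3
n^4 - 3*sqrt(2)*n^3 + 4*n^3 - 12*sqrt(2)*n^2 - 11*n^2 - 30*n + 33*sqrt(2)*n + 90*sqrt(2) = (n - 3)*(n + 2)*(n + 5)*(n - 3*sqrt(2))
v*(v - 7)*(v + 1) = v^3 - 6*v^2 - 7*v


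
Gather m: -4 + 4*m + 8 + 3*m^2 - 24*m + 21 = 3*m^2 - 20*m + 25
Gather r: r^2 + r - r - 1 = r^2 - 1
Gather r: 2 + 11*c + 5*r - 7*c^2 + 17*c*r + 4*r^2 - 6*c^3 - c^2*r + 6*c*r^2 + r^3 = -6*c^3 - 7*c^2 + 11*c + r^3 + r^2*(6*c + 4) + r*(-c^2 + 17*c + 5) + 2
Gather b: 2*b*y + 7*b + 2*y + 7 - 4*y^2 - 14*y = b*(2*y + 7) - 4*y^2 - 12*y + 7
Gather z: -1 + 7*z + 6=7*z + 5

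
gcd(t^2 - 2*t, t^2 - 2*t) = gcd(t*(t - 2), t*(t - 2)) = t^2 - 2*t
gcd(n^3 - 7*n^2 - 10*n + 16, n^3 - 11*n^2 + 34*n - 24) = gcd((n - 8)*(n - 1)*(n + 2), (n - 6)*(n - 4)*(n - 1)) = n - 1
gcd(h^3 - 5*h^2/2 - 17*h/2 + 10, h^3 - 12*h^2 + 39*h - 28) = h^2 - 5*h + 4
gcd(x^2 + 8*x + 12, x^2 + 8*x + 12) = x^2 + 8*x + 12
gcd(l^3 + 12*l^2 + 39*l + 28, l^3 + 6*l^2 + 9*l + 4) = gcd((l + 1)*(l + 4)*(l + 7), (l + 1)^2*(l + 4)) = l^2 + 5*l + 4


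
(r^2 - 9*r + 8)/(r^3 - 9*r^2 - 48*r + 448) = (r - 1)/(r^2 - r - 56)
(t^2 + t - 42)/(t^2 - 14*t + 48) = (t + 7)/(t - 8)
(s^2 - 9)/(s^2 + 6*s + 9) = (s - 3)/(s + 3)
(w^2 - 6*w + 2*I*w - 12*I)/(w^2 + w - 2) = (w^2 + 2*w*(-3 + I) - 12*I)/(w^2 + w - 2)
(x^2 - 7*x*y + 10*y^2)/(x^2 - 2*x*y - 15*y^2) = (x - 2*y)/(x + 3*y)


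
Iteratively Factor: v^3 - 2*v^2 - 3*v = (v - 3)*(v^2 + v) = v*(v - 3)*(v + 1)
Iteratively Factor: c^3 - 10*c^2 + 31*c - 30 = (c - 3)*(c^2 - 7*c + 10) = (c - 3)*(c - 2)*(c - 5)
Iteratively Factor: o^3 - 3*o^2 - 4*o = (o)*(o^2 - 3*o - 4) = o*(o + 1)*(o - 4)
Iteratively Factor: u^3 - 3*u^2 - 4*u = (u - 4)*(u^2 + u) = u*(u - 4)*(u + 1)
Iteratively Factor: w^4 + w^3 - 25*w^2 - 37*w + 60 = (w - 5)*(w^3 + 6*w^2 + 5*w - 12) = (w - 5)*(w + 3)*(w^2 + 3*w - 4) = (w - 5)*(w - 1)*(w + 3)*(w + 4)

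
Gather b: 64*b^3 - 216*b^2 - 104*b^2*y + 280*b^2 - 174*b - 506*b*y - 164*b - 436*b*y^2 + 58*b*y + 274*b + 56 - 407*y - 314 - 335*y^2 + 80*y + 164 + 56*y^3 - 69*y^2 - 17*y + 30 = 64*b^3 + b^2*(64 - 104*y) + b*(-436*y^2 - 448*y - 64) + 56*y^3 - 404*y^2 - 344*y - 64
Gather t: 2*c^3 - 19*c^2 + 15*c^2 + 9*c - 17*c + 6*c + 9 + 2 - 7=2*c^3 - 4*c^2 - 2*c + 4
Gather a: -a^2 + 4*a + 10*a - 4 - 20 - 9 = -a^2 + 14*a - 33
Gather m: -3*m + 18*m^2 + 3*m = 18*m^2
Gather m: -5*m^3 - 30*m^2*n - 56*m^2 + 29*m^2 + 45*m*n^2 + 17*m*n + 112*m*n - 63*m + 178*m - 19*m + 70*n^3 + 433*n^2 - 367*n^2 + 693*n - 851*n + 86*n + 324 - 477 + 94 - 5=-5*m^3 + m^2*(-30*n - 27) + m*(45*n^2 + 129*n + 96) + 70*n^3 + 66*n^2 - 72*n - 64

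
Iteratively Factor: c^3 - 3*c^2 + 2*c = (c - 2)*(c^2 - c) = (c - 2)*(c - 1)*(c)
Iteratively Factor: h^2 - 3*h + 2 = (h - 1)*(h - 2)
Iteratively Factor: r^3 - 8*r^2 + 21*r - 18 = (r - 2)*(r^2 - 6*r + 9) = (r - 3)*(r - 2)*(r - 3)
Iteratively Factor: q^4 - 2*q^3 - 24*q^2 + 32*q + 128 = (q + 2)*(q^3 - 4*q^2 - 16*q + 64) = (q - 4)*(q + 2)*(q^2 - 16) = (q - 4)*(q + 2)*(q + 4)*(q - 4)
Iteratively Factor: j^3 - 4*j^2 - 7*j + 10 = (j - 1)*(j^2 - 3*j - 10) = (j - 5)*(j - 1)*(j + 2)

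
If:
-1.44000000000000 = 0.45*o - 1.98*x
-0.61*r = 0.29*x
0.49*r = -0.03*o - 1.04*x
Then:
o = -2.75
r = -0.05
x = 0.10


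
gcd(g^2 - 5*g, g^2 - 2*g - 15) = g - 5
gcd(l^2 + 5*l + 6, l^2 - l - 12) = l + 3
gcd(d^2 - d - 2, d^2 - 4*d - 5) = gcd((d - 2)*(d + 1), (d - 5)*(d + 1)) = d + 1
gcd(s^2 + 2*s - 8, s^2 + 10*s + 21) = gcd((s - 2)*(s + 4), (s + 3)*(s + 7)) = 1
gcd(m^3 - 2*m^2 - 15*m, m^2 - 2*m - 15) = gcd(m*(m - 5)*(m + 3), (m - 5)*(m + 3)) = m^2 - 2*m - 15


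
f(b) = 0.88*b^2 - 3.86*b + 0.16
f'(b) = 1.76*b - 3.86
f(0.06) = -0.07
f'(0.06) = -3.75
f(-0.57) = 2.65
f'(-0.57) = -4.86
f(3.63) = -2.26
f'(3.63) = 2.53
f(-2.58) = 15.98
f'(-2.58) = -8.40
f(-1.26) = 6.42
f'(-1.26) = -6.08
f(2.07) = -4.06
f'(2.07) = -0.22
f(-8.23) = 91.53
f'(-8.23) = -18.34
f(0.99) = -2.80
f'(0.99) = -2.12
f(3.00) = -3.50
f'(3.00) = 1.42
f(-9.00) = 106.18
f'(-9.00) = -19.70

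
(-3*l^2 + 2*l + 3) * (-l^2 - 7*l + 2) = 3*l^4 + 19*l^3 - 23*l^2 - 17*l + 6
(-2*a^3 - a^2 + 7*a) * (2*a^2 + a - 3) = -4*a^5 - 4*a^4 + 19*a^3 + 10*a^2 - 21*a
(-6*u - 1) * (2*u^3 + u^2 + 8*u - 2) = -12*u^4 - 8*u^3 - 49*u^2 + 4*u + 2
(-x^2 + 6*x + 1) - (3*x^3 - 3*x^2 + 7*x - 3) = -3*x^3 + 2*x^2 - x + 4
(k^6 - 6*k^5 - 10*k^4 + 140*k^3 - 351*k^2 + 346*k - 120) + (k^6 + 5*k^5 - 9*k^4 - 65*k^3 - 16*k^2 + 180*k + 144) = 2*k^6 - k^5 - 19*k^4 + 75*k^3 - 367*k^2 + 526*k + 24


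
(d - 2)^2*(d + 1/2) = d^3 - 7*d^2/2 + 2*d + 2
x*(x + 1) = x^2 + x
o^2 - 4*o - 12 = (o - 6)*(o + 2)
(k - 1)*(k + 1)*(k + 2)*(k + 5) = k^4 + 7*k^3 + 9*k^2 - 7*k - 10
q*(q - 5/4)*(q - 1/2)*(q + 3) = q^4 + 5*q^3/4 - 37*q^2/8 + 15*q/8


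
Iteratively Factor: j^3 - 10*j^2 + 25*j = (j - 5)*(j^2 - 5*j) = (j - 5)^2*(j)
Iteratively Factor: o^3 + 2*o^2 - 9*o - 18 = (o + 2)*(o^2 - 9) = (o + 2)*(o + 3)*(o - 3)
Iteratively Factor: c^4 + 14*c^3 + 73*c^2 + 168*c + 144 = (c + 3)*(c^3 + 11*c^2 + 40*c + 48) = (c + 3)*(c + 4)*(c^2 + 7*c + 12) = (c + 3)^2*(c + 4)*(c + 4)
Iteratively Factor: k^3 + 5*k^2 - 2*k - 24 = (k - 2)*(k^2 + 7*k + 12) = (k - 2)*(k + 3)*(k + 4)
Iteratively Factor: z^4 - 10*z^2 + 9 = (z - 1)*(z^3 + z^2 - 9*z - 9) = (z - 3)*(z - 1)*(z^2 + 4*z + 3) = (z - 3)*(z - 1)*(z + 3)*(z + 1)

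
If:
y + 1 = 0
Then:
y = -1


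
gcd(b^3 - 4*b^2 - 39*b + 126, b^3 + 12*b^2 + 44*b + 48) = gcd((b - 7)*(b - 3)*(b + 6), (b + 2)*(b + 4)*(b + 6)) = b + 6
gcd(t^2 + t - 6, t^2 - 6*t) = 1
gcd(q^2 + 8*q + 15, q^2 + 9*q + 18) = q + 3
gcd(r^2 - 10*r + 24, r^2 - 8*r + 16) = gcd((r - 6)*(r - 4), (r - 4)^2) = r - 4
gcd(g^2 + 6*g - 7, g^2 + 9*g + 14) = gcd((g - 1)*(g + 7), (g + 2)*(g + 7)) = g + 7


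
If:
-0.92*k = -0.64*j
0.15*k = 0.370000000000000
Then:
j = 3.55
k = 2.47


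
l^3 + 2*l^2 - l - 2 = (l - 1)*(l + 1)*(l + 2)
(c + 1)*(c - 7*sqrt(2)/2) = c^2 - 7*sqrt(2)*c/2 + c - 7*sqrt(2)/2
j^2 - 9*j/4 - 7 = (j - 4)*(j + 7/4)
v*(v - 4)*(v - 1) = v^3 - 5*v^2 + 4*v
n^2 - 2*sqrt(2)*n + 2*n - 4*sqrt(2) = (n + 2)*(n - 2*sqrt(2))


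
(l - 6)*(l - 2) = l^2 - 8*l + 12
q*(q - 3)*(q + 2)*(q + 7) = q^4 + 6*q^3 - 13*q^2 - 42*q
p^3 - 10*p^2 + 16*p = p*(p - 8)*(p - 2)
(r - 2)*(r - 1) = r^2 - 3*r + 2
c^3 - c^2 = c^2*(c - 1)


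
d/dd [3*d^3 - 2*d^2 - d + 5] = 9*d^2 - 4*d - 1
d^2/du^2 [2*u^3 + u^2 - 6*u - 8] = 12*u + 2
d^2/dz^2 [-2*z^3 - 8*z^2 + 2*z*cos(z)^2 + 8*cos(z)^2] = -4*z*cos(2*z) - 12*z - 4*sin(2*z) - 16*cos(2*z) - 16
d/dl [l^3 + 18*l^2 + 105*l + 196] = 3*l^2 + 36*l + 105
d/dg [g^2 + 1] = 2*g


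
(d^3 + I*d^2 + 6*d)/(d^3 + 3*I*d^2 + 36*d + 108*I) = d*(d - 2*I)/(d^2 + 36)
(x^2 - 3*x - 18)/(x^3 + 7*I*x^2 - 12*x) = (x^2 - 3*x - 18)/(x*(x^2 + 7*I*x - 12))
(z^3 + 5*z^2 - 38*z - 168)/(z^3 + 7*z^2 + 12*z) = (z^2 + z - 42)/(z*(z + 3))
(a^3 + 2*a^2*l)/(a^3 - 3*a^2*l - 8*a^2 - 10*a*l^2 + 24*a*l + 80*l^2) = a^2/(a^2 - 5*a*l - 8*a + 40*l)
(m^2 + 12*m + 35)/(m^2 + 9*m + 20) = (m + 7)/(m + 4)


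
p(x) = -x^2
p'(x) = -2*x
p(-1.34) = -1.80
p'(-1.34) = 2.68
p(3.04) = -9.24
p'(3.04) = -6.08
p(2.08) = -4.33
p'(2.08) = -4.16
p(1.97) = -3.88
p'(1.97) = -3.94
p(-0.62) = -0.38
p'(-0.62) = 1.24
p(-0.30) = -0.09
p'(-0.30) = 0.60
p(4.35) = -18.92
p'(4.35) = -8.70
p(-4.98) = -24.80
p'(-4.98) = 9.96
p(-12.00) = -144.00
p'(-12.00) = 24.00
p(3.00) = -9.00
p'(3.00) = -6.00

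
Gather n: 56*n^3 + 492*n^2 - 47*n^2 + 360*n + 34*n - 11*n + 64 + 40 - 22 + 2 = 56*n^3 + 445*n^2 + 383*n + 84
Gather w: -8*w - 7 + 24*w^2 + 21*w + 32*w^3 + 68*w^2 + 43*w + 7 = 32*w^3 + 92*w^2 + 56*w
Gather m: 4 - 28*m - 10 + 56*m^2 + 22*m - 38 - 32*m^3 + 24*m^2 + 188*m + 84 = -32*m^3 + 80*m^2 + 182*m + 40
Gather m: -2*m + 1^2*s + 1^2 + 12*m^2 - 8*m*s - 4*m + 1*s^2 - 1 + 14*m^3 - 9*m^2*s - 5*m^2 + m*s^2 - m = 14*m^3 + m^2*(7 - 9*s) + m*(s^2 - 8*s - 7) + s^2 + s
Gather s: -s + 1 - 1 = -s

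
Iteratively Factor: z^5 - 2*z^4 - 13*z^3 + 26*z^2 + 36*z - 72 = (z - 2)*(z^4 - 13*z^2 + 36) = (z - 2)^2*(z^3 + 2*z^2 - 9*z - 18) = (z - 2)^2*(z + 3)*(z^2 - z - 6) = (z - 2)^2*(z + 2)*(z + 3)*(z - 3)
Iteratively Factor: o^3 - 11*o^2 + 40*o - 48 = (o - 4)*(o^2 - 7*o + 12) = (o - 4)*(o - 3)*(o - 4)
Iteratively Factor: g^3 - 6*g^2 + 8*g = (g - 2)*(g^2 - 4*g) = (g - 4)*(g - 2)*(g)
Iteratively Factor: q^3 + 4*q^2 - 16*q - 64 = (q + 4)*(q^2 - 16) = (q + 4)^2*(q - 4)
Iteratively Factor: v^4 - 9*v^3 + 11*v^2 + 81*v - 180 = (v - 3)*(v^3 - 6*v^2 - 7*v + 60) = (v - 5)*(v - 3)*(v^2 - v - 12) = (v - 5)*(v - 3)*(v + 3)*(v - 4)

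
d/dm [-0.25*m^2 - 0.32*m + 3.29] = -0.5*m - 0.32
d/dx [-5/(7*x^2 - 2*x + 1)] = 10*(7*x - 1)/(7*x^2 - 2*x + 1)^2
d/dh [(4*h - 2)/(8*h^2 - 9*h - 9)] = 2*(-16*h^2 + 16*h - 27)/(64*h^4 - 144*h^3 - 63*h^2 + 162*h + 81)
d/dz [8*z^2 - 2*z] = 16*z - 2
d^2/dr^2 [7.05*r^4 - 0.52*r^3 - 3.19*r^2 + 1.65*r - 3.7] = 84.6*r^2 - 3.12*r - 6.38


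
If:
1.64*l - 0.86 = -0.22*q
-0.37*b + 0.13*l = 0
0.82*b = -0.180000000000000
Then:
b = -0.22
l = -0.62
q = 8.57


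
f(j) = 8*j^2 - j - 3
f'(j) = 16*j - 1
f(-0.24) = -2.30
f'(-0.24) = -4.84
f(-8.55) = 590.37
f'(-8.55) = -137.80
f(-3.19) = 81.60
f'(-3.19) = -52.04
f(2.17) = 32.50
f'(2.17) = 33.72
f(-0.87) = 3.93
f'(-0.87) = -14.92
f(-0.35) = -1.67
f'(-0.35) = -6.60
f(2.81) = 57.36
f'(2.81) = 43.96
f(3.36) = 83.96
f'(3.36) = 52.76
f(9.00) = 636.00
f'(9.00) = 143.00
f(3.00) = 66.00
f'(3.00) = 47.00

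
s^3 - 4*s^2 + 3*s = s*(s - 3)*(s - 1)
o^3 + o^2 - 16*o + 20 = (o - 2)^2*(o + 5)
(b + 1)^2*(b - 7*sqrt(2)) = b^3 - 7*sqrt(2)*b^2 + 2*b^2 - 14*sqrt(2)*b + b - 7*sqrt(2)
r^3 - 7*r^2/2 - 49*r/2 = r*(r - 7)*(r + 7/2)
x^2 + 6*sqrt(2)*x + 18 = (x + 3*sqrt(2))^2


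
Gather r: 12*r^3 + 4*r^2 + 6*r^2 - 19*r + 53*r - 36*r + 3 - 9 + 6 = 12*r^3 + 10*r^2 - 2*r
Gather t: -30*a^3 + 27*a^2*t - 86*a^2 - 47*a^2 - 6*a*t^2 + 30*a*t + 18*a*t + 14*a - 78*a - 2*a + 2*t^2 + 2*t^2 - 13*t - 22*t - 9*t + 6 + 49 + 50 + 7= -30*a^3 - 133*a^2 - 66*a + t^2*(4 - 6*a) + t*(27*a^2 + 48*a - 44) + 112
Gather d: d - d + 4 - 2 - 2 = 0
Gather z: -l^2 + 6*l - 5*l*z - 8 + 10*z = -l^2 + 6*l + z*(10 - 5*l) - 8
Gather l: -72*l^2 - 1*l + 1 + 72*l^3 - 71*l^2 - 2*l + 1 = 72*l^3 - 143*l^2 - 3*l + 2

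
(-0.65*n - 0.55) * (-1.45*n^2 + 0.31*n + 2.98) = 0.9425*n^3 + 0.596*n^2 - 2.1075*n - 1.639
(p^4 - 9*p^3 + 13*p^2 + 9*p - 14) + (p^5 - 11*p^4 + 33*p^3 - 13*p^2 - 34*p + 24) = p^5 - 10*p^4 + 24*p^3 - 25*p + 10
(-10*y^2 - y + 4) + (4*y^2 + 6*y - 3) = -6*y^2 + 5*y + 1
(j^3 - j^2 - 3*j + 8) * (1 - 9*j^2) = -9*j^5 + 9*j^4 + 28*j^3 - 73*j^2 - 3*j + 8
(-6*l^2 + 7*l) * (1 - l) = 6*l^3 - 13*l^2 + 7*l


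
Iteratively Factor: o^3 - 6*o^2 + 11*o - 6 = (o - 2)*(o^2 - 4*o + 3) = (o - 2)*(o - 1)*(o - 3)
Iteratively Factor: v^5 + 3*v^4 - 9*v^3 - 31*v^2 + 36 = (v - 1)*(v^4 + 4*v^3 - 5*v^2 - 36*v - 36) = (v - 3)*(v - 1)*(v^3 + 7*v^2 + 16*v + 12) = (v - 3)*(v - 1)*(v + 3)*(v^2 + 4*v + 4) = (v - 3)*(v - 1)*(v + 2)*(v + 3)*(v + 2)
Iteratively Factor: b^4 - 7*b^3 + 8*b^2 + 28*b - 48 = (b + 2)*(b^3 - 9*b^2 + 26*b - 24) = (b - 3)*(b + 2)*(b^2 - 6*b + 8) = (b - 3)*(b - 2)*(b + 2)*(b - 4)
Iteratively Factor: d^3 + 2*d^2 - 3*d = (d + 3)*(d^2 - d) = (d - 1)*(d + 3)*(d)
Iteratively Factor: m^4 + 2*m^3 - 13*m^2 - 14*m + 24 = (m - 1)*(m^3 + 3*m^2 - 10*m - 24) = (m - 1)*(m + 4)*(m^2 - m - 6) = (m - 1)*(m + 2)*(m + 4)*(m - 3)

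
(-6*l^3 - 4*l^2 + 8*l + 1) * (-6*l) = 36*l^4 + 24*l^3 - 48*l^2 - 6*l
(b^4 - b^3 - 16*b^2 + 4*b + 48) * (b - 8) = b^5 - 9*b^4 - 8*b^3 + 132*b^2 + 16*b - 384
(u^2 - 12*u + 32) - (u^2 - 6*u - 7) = 39 - 6*u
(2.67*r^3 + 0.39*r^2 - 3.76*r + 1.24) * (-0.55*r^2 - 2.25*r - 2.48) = -1.4685*r^5 - 6.222*r^4 - 5.4311*r^3 + 6.8108*r^2 + 6.5348*r - 3.0752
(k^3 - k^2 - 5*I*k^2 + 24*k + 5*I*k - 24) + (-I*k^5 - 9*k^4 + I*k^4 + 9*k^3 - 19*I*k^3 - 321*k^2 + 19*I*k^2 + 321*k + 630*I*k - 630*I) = -I*k^5 - 9*k^4 + I*k^4 + 10*k^3 - 19*I*k^3 - 322*k^2 + 14*I*k^2 + 345*k + 635*I*k - 24 - 630*I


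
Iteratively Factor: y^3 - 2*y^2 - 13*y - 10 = (y + 1)*(y^2 - 3*y - 10) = (y - 5)*(y + 1)*(y + 2)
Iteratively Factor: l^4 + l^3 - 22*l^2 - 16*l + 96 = (l + 4)*(l^3 - 3*l^2 - 10*l + 24) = (l + 3)*(l + 4)*(l^2 - 6*l + 8) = (l - 2)*(l + 3)*(l + 4)*(l - 4)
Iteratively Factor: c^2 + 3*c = (c + 3)*(c)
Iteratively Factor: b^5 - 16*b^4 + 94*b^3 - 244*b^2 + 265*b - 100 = (b - 1)*(b^4 - 15*b^3 + 79*b^2 - 165*b + 100) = (b - 5)*(b - 1)*(b^3 - 10*b^2 + 29*b - 20) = (b - 5)^2*(b - 1)*(b^2 - 5*b + 4) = (b - 5)^2*(b - 4)*(b - 1)*(b - 1)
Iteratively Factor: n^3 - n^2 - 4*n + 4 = (n - 1)*(n^2 - 4) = (n - 2)*(n - 1)*(n + 2)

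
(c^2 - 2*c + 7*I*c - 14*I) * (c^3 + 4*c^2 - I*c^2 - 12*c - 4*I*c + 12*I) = c^5 + 2*c^4 + 6*I*c^4 - 13*c^3 + 12*I*c^3 + 38*c^2 - 120*I*c^2 - 140*c + 144*I*c + 168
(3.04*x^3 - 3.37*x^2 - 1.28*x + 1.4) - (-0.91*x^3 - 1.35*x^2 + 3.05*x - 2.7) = 3.95*x^3 - 2.02*x^2 - 4.33*x + 4.1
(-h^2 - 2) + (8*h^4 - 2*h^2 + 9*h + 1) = 8*h^4 - 3*h^2 + 9*h - 1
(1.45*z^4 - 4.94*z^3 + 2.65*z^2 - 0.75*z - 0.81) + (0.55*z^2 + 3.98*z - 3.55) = 1.45*z^4 - 4.94*z^3 + 3.2*z^2 + 3.23*z - 4.36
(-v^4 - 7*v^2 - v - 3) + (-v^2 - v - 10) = -v^4 - 8*v^2 - 2*v - 13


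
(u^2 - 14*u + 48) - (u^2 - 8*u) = 48 - 6*u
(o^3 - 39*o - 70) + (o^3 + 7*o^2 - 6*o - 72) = 2*o^3 + 7*o^2 - 45*o - 142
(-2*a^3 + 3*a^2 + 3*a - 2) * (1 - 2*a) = 4*a^4 - 8*a^3 - 3*a^2 + 7*a - 2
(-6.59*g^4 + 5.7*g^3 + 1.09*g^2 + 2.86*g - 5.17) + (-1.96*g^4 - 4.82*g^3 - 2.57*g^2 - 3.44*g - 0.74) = -8.55*g^4 + 0.88*g^3 - 1.48*g^2 - 0.58*g - 5.91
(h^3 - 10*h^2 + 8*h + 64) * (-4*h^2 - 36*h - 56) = -4*h^5 + 4*h^4 + 272*h^3 + 16*h^2 - 2752*h - 3584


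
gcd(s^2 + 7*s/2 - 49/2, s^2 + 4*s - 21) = s + 7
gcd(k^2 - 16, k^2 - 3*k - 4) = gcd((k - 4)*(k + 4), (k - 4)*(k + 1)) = k - 4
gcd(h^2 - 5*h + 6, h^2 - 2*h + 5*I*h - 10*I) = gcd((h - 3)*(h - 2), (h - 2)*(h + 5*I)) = h - 2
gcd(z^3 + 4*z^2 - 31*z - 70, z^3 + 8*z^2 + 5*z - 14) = z^2 + 9*z + 14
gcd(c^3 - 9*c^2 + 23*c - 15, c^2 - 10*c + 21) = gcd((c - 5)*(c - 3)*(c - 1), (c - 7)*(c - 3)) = c - 3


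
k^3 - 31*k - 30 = (k - 6)*(k + 1)*(k + 5)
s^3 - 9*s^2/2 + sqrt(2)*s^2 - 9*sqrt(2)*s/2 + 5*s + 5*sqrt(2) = (s - 5/2)*(s - 2)*(s + sqrt(2))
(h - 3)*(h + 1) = h^2 - 2*h - 3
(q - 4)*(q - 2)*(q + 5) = q^3 - q^2 - 22*q + 40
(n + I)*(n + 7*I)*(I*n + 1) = I*n^3 - 7*n^2 + I*n - 7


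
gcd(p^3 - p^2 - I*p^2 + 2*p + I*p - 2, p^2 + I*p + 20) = 1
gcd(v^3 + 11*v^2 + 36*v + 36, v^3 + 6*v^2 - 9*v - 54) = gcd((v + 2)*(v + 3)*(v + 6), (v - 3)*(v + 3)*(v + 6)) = v^2 + 9*v + 18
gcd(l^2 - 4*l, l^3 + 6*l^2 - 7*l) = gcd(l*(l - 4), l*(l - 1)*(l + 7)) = l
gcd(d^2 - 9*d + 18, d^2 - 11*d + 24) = d - 3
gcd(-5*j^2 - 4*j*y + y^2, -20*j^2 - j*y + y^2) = -5*j + y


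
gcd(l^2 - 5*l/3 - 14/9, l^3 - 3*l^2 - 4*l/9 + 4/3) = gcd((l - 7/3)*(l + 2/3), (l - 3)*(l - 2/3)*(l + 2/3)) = l + 2/3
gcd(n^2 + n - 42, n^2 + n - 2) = 1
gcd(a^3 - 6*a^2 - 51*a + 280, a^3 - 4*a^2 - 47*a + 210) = a^2 + 2*a - 35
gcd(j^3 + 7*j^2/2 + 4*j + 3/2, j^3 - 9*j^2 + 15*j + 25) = j + 1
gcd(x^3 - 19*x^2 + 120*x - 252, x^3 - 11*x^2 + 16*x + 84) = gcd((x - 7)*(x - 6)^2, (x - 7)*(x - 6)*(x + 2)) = x^2 - 13*x + 42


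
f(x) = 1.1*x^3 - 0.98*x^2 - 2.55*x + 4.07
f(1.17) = 1.51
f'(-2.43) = 21.70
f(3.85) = 42.50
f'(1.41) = 1.25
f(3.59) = 33.18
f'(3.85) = 38.82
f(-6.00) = -253.51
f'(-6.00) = 128.01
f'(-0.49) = -0.80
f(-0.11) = 4.34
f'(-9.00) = 282.39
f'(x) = 3.3*x^2 - 1.96*x - 2.55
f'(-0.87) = 1.65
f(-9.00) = -854.26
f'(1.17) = -0.33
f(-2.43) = -11.30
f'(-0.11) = -2.29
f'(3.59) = 32.94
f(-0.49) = 4.95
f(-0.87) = 4.82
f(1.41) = 1.61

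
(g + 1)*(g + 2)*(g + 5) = g^3 + 8*g^2 + 17*g + 10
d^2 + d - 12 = (d - 3)*(d + 4)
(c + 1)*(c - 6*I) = c^2 + c - 6*I*c - 6*I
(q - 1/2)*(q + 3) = q^2 + 5*q/2 - 3/2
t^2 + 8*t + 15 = (t + 3)*(t + 5)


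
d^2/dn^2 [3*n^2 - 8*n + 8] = 6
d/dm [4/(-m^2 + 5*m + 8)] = 4*(2*m - 5)/(-m^2 + 5*m + 8)^2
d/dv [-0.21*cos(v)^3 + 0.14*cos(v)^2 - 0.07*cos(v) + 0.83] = (0.63*cos(v)^2 - 0.28*cos(v) + 0.07)*sin(v)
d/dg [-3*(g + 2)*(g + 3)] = -6*g - 15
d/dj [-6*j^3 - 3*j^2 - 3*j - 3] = -18*j^2 - 6*j - 3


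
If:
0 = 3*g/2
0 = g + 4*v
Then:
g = 0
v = 0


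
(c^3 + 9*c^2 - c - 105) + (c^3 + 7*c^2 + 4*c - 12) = 2*c^3 + 16*c^2 + 3*c - 117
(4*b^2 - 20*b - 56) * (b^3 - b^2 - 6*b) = 4*b^5 - 24*b^4 - 60*b^3 + 176*b^2 + 336*b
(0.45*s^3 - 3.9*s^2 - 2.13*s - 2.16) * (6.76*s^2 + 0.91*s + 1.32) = 3.042*s^5 - 25.9545*s^4 - 17.3538*s^3 - 21.6879*s^2 - 4.7772*s - 2.8512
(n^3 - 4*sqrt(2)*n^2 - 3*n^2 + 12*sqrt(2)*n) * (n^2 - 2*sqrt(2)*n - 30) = n^5 - 6*sqrt(2)*n^4 - 3*n^4 - 14*n^3 + 18*sqrt(2)*n^3 + 42*n^2 + 120*sqrt(2)*n^2 - 360*sqrt(2)*n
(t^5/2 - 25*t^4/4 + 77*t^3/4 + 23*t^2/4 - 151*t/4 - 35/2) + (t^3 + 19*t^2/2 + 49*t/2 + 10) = t^5/2 - 25*t^4/4 + 81*t^3/4 + 61*t^2/4 - 53*t/4 - 15/2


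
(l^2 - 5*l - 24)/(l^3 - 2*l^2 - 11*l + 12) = (l - 8)/(l^2 - 5*l + 4)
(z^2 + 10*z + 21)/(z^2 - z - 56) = (z + 3)/(z - 8)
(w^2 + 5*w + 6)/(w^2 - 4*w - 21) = (w + 2)/(w - 7)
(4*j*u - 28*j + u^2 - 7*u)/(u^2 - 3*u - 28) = (4*j + u)/(u + 4)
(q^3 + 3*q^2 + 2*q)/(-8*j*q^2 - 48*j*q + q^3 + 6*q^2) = (q^2 + 3*q + 2)/(-8*j*q - 48*j + q^2 + 6*q)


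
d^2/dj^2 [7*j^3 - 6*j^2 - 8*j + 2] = 42*j - 12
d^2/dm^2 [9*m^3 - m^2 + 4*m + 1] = 54*m - 2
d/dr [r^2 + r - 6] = 2*r + 1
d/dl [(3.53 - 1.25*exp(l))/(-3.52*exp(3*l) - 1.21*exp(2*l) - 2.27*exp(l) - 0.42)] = (-8.8*exp(3*l) + 35.7643*exp(2*l) + 8.5426*exp(l) + 8.5381)*exp(l)/(12.3904*exp(6*l) + 8.5184*exp(5*l) + 17.4449*exp(4*l) + 8.4502*exp(3*l) + 6.1693*exp(2*l) + 1.9068*exp(l) + 0.1764)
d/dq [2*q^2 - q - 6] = 4*q - 1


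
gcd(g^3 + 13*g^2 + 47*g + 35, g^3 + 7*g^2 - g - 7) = g^2 + 8*g + 7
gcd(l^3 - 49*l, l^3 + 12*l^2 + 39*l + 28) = l + 7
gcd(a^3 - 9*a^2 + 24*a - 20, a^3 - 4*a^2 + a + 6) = a - 2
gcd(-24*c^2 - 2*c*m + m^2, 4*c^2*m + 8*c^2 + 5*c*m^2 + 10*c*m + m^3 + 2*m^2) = 4*c + m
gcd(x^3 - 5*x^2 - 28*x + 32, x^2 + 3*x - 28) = 1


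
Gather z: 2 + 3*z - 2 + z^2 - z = z^2 + 2*z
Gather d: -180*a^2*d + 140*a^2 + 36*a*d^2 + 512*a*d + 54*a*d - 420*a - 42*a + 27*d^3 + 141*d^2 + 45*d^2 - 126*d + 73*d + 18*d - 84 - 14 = 140*a^2 - 462*a + 27*d^3 + d^2*(36*a + 186) + d*(-180*a^2 + 566*a - 35) - 98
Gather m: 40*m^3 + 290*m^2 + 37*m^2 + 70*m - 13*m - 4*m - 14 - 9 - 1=40*m^3 + 327*m^2 + 53*m - 24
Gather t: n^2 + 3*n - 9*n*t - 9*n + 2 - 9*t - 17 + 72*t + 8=n^2 - 6*n + t*(63 - 9*n) - 7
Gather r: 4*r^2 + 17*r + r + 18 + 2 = 4*r^2 + 18*r + 20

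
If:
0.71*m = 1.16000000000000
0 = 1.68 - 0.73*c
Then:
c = 2.30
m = 1.63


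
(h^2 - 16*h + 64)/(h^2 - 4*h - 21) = (-h^2 + 16*h - 64)/(-h^2 + 4*h + 21)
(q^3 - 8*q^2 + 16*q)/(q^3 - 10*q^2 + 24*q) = (q - 4)/(q - 6)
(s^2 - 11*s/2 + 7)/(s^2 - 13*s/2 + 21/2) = (s - 2)/(s - 3)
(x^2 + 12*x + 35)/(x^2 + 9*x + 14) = (x + 5)/(x + 2)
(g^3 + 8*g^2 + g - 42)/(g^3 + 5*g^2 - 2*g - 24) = (g + 7)/(g + 4)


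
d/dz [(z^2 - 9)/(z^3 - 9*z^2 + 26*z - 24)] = (-z^2 - 6*z + 26)/(z^4 - 12*z^3 + 52*z^2 - 96*z + 64)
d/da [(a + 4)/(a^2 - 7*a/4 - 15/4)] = 4*(-4*a^2 - 32*a + 13)/(16*a^4 - 56*a^3 - 71*a^2 + 210*a + 225)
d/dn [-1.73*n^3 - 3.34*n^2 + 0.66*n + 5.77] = -5.19*n^2 - 6.68*n + 0.66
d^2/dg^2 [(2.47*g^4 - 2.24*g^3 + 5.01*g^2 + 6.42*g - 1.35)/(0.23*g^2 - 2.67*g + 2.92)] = (0.261326*g^6 - 9.10096199999999*g^5 + 115.60341*g^4 - 330.209914*g^3 + 336.889326*g^2 - 135.490638*g + 168.105594)/(0.012167*g^6 - 0.423729*g^5 + 5.382345*g^4 - 29.793195*g^3 + 68.33238*g^2 - 68.296464*g + 24.897088)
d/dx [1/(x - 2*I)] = -1/(x - 2*I)^2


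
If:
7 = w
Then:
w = 7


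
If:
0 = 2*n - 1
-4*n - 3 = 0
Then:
No Solution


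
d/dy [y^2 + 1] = 2*y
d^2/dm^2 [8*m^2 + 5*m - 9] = 16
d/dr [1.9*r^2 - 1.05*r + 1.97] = 3.8*r - 1.05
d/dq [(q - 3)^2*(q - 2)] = (q - 3)*(3*q - 7)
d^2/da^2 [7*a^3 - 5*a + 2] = 42*a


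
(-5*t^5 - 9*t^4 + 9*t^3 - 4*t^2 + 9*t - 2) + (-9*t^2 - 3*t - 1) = -5*t^5 - 9*t^4 + 9*t^3 - 13*t^2 + 6*t - 3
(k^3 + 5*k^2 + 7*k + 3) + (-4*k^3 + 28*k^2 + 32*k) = -3*k^3 + 33*k^2 + 39*k + 3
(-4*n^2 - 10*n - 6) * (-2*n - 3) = 8*n^3 + 32*n^2 + 42*n + 18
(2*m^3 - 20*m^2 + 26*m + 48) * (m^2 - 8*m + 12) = 2*m^5 - 36*m^4 + 210*m^3 - 400*m^2 - 72*m + 576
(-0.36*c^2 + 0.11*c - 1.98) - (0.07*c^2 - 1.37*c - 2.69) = -0.43*c^2 + 1.48*c + 0.71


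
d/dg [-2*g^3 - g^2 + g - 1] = -6*g^2 - 2*g + 1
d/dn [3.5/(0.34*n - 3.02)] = -1.19/(0.34*n - 3.02)^2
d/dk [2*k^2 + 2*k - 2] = 4*k + 2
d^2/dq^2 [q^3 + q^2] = 6*q + 2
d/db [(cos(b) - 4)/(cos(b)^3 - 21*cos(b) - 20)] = (3*cos(b)/2 - 6*cos(2*b) + cos(3*b)/2 + 98)*sin(b)/(-cos(b)^3 + 21*cos(b) + 20)^2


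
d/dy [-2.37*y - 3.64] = -2.37000000000000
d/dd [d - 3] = 1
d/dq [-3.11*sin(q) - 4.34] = -3.11*cos(q)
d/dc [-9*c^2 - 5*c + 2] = -18*c - 5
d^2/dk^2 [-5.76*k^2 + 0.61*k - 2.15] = -11.5200000000000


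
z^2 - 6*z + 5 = (z - 5)*(z - 1)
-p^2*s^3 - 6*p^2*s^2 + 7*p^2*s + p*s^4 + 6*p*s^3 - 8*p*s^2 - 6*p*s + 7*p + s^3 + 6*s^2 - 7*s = (-p + s)*(s - 1)*(s + 7)*(p*s + 1)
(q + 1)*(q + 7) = q^2 + 8*q + 7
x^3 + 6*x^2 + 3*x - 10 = (x - 1)*(x + 2)*(x + 5)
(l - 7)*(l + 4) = l^2 - 3*l - 28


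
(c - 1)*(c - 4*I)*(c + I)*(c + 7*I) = c^4 - c^3 + 4*I*c^3 + 25*c^2 - 4*I*c^2 - 25*c + 28*I*c - 28*I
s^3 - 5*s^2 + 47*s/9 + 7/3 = (s - 3)*(s - 7/3)*(s + 1/3)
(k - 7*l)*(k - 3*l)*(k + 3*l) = k^3 - 7*k^2*l - 9*k*l^2 + 63*l^3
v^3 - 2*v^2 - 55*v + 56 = (v - 8)*(v - 1)*(v + 7)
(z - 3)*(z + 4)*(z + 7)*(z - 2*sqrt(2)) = z^4 - 2*sqrt(2)*z^3 + 8*z^3 - 16*sqrt(2)*z^2 - 5*z^2 - 84*z + 10*sqrt(2)*z + 168*sqrt(2)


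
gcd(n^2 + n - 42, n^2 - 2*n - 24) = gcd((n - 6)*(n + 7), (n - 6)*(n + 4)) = n - 6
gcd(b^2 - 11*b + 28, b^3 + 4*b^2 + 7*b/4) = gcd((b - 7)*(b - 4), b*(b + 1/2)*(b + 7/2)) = 1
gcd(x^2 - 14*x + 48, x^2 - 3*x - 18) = x - 6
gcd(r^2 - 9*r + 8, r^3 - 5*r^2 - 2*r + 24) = 1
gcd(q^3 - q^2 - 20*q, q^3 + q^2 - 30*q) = q^2 - 5*q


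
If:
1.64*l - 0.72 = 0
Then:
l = 0.44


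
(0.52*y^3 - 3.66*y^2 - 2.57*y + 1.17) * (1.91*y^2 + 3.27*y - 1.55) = 0.9932*y^5 - 5.2902*y^4 - 17.6829*y^3 - 0.4962*y^2 + 7.8094*y - 1.8135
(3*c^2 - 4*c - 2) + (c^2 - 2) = 4*c^2 - 4*c - 4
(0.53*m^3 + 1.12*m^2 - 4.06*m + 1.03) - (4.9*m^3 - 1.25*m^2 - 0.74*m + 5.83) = -4.37*m^3 + 2.37*m^2 - 3.32*m - 4.8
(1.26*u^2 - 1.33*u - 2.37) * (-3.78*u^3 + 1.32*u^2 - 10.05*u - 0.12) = -4.7628*u^5 + 6.6906*u^4 - 5.46*u^3 + 10.0869*u^2 + 23.9781*u + 0.2844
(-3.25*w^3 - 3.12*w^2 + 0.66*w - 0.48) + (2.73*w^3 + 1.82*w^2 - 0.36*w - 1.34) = -0.52*w^3 - 1.3*w^2 + 0.3*w - 1.82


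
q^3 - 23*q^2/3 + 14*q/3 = q*(q - 7)*(q - 2/3)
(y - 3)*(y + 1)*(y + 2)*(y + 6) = y^4 + 6*y^3 - 7*y^2 - 48*y - 36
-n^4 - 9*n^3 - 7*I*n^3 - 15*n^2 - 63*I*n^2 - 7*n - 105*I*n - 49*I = (n + 7)*(n + 7*I)*(-I*n - I)^2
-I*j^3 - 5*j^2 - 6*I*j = j*(j - 6*I)*(-I*j + 1)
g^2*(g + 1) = g^3 + g^2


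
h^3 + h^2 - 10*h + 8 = (h - 2)*(h - 1)*(h + 4)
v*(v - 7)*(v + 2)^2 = v^4 - 3*v^3 - 24*v^2 - 28*v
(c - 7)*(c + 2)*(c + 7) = c^3 + 2*c^2 - 49*c - 98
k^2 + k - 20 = (k - 4)*(k + 5)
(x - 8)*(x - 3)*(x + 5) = x^3 - 6*x^2 - 31*x + 120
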